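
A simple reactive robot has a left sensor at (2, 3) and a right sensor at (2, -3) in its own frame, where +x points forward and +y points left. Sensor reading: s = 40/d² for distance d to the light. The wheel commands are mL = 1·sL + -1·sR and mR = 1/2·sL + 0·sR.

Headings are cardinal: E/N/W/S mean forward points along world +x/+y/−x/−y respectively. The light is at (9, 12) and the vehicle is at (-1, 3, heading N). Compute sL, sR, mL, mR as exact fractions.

left sensor world pos  = (-4, 5); dL² = 218
right sensor world pos = (2, 5); dR² = 98
sL = 40/218 = 20/109
sR = 40/98 = 20/49
mL = 1·sL + -1·sR = -1200/5341
mR = 1/2·sL + 0·sR = 10/109

20/109 20/49 -1200/5341 10/109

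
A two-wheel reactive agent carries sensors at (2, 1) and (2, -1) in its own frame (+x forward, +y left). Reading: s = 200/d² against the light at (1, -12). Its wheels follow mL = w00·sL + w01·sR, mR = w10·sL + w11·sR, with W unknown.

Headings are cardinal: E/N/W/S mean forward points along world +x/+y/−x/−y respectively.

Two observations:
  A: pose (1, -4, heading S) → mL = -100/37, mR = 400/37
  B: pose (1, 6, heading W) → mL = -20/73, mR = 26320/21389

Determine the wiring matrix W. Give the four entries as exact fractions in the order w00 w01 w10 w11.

0 -1/2 1 1

obs A: pose=(1,-4,S) → sL=200/37, sR=200/37, mL=-100/37, mR=400/37
obs B: pose=(1,6,W) → sL=200/293, sR=40/73, mL=-20/73, mR=26320/21389
sensor matrix S = [[200/37, 200/37], [200/293, 40/73]]; det S = -576000/791393
solve [mL_A; mL_B] = S·[w00; w01] and [mR_A; mR_B] = S·[w10; w11]:
  w00 = 0, w01 = -1/2, w10 = 1, w11 = 1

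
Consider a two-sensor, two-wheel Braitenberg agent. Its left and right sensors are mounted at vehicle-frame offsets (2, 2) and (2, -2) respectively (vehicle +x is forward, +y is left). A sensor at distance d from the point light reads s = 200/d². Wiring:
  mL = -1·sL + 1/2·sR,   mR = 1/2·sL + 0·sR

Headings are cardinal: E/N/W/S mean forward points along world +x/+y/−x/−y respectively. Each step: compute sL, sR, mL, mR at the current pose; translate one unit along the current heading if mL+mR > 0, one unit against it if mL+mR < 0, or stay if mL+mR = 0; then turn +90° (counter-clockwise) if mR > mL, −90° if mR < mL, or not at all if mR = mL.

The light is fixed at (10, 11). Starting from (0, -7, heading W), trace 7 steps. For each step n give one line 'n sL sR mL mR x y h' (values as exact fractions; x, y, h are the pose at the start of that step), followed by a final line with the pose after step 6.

n=0: pose=(0,-7,W); sL=25/68, sR=1/2; mL=-2/17, mR=25/136; mL+mR=9/136 → advance +1; mR−mL=41/136 → turn +1·90°
n=1: pose=(-1,-7,S); sL=200/481, sR=200/569; mL=-65700/273689, mR=100/481; mL+mR=-8800/273689 → advance -1; mR−mL=122600/273689 → turn +1·90°
n=2: pose=(-1,-6,E); sL=100/153, sR=100/221; mL=-50/117, mR=50/153; mL+mR=-200/1989 → advance -1; mR−mL=500/663 → turn +1·90°
n=3: pose=(-2,-6,N); sL=200/421, sR=8/13; mL=-916/5473, mR=100/421; mL+mR=384/5473 → advance +1; mR−mL=2216/5473 → turn +1·90°
n=4: pose=(-2,-5,W); sL=5/13, sR=25/49; mL=-165/1274, mR=5/26; mL+mR=40/637 → advance +1; mR−mL=205/637 → turn +1·90°
n=5: pose=(-3,-5,S); sL=40/89, sR=200/549; mL=-13060/48861, mR=20/89; mL+mR=-2080/48861 → advance -1; mR−mL=24040/48861 → turn +1·90°
n=6: pose=(-3,-4,E); sL=20/29, sR=20/41; mL=-530/1189, mR=10/29; mL+mR=-120/1189 → advance -1; mR−mL=940/1189 → turn +1·90°

0 25/68 1/2 -2/17 25/136 0 -7 W
1 200/481 200/569 -65700/273689 100/481 -1 -7 S
2 100/153 100/221 -50/117 50/153 -1 -6 E
3 200/421 8/13 -916/5473 100/421 -2 -6 N
4 5/13 25/49 -165/1274 5/26 -2 -5 W
5 40/89 200/549 -13060/48861 20/89 -3 -5 S
6 20/29 20/41 -530/1189 10/29 -3 -4 E
final -4 -4 N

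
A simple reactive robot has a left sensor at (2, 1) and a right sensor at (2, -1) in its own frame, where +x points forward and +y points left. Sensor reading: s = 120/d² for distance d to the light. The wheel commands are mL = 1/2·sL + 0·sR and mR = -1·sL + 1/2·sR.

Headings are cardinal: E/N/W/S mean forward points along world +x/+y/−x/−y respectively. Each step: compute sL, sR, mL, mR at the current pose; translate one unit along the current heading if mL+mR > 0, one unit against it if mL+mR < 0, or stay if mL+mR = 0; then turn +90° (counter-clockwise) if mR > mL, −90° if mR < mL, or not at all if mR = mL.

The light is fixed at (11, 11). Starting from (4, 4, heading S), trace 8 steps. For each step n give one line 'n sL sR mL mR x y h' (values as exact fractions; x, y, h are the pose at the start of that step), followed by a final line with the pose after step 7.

n=0: pose=(4,4,S); sL=40/39, sR=24/29; mL=20/39, mR=-692/1131; mL+mR=-112/1131 → advance -1; mR−mL=-424/377 → turn -1·90°
n=1: pose=(4,5,W); sL=12/13, sR=60/53; mL=6/13, mR=-246/689; mL+mR=72/689 → advance +1; mR−mL=-564/689 → turn -1·90°
n=2: pose=(3,5,N); sL=120/97, sR=24/13; mL=60/97, mR=-396/1261; mL+mR=384/1261 → advance +1; mR−mL=-1176/1261 → turn -1·90°
n=3: pose=(3,6,E); sL=30/13, sR=5/3; mL=15/13, mR=-115/78; mL+mR=-25/78 → advance -1; mR−mL=-205/78 → turn -1·90°
n=4: pose=(2,6,S); sL=120/113, sR=120/149; mL=60/113, mR=-11100/16837; mL+mR=-2160/16837 → advance -1; mR−mL=-20040/16837 → turn -1·90°
n=5: pose=(2,7,W); sL=60/73, sR=12/13; mL=30/73, mR=-342/949; mL+mR=48/949 → advance +1; mR−mL=-732/949 → turn -1·90°
n=6: pose=(1,7,N); sL=24/25, sR=24/17; mL=12/25, mR=-108/425; mL+mR=96/425 → advance +1; mR−mL=-312/425 → turn -1·90°
n=7: pose=(1,8,E); sL=30/17, sR=3/2; mL=15/17, mR=-69/68; mL+mR=-9/68 → advance -1; mR−mL=-129/68 → turn -1·90°

0 40/39 24/29 20/39 -692/1131 4 4 S
1 12/13 60/53 6/13 -246/689 4 5 W
2 120/97 24/13 60/97 -396/1261 3 5 N
3 30/13 5/3 15/13 -115/78 3 6 E
4 120/113 120/149 60/113 -11100/16837 2 6 S
5 60/73 12/13 30/73 -342/949 2 7 W
6 24/25 24/17 12/25 -108/425 1 7 N
7 30/17 3/2 15/17 -69/68 1 8 E
final 0 8 S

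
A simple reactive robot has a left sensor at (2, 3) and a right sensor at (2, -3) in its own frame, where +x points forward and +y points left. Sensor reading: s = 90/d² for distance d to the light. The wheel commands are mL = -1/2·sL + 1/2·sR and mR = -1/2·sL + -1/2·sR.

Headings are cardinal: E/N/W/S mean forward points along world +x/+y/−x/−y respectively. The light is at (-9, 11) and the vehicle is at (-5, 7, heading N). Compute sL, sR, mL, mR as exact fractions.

left sensor world pos  = (-8, 9); dL² = 5
right sensor world pos = (-2, 9); dR² = 53
sL = 90/5 = 18
sR = 90/53 = 90/53
mL = -1/2·sL + 1/2·sR = -432/53
mR = -1/2·sL + -1/2·sR = -522/53

18 90/53 -432/53 -522/53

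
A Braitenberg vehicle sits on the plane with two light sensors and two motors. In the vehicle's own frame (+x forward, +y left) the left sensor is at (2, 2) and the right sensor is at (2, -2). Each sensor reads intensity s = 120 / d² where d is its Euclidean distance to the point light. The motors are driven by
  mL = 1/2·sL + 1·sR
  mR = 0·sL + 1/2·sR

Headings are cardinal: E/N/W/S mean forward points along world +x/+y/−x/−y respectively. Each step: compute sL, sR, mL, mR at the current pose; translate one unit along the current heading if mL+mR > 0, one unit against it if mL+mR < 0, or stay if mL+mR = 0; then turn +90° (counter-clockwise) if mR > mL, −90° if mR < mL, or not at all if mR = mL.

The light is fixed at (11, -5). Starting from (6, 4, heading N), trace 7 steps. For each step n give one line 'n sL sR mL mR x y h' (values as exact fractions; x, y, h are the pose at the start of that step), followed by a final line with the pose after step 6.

0 12/17 12/13 282/221 6/13 6 4 N
1 40/51 120/73 7580/3723 60/73 6 5 E
2 30/17 6/5 177/85 3/5 7 5 S
3 24/17 120/157 3924/2669 60/157 7 4 W
4 12/17 12/13 282/221 6/13 6 4 N
5 40/51 120/73 7580/3723 60/73 6 5 E
6 30/17 6/5 177/85 3/5 7 5 S
final 7 4 W

n=0: pose=(6,4,N); sL=12/17, sR=12/13; mL=282/221, mR=6/13; mL+mR=384/221 → advance +1; mR−mL=-180/221 → turn -1·90°
n=1: pose=(6,5,E); sL=40/51, sR=120/73; mL=7580/3723, mR=60/73; mL+mR=10640/3723 → advance +1; mR−mL=-4520/3723 → turn -1·90°
n=2: pose=(7,5,S); sL=30/17, sR=6/5; mL=177/85, mR=3/5; mL+mR=228/85 → advance +1; mR−mL=-126/85 → turn -1·90°
n=3: pose=(7,4,W); sL=24/17, sR=120/157; mL=3924/2669, mR=60/157; mL+mR=4944/2669 → advance +1; mR−mL=-2904/2669 → turn -1·90°
n=4: pose=(6,4,N); sL=12/17, sR=12/13; mL=282/221, mR=6/13; mL+mR=384/221 → advance +1; mR−mL=-180/221 → turn -1·90°
n=5: pose=(6,5,E); sL=40/51, sR=120/73; mL=7580/3723, mR=60/73; mL+mR=10640/3723 → advance +1; mR−mL=-4520/3723 → turn -1·90°
n=6: pose=(7,5,S); sL=30/17, sR=6/5; mL=177/85, mR=3/5; mL+mR=228/85 → advance +1; mR−mL=-126/85 → turn -1·90°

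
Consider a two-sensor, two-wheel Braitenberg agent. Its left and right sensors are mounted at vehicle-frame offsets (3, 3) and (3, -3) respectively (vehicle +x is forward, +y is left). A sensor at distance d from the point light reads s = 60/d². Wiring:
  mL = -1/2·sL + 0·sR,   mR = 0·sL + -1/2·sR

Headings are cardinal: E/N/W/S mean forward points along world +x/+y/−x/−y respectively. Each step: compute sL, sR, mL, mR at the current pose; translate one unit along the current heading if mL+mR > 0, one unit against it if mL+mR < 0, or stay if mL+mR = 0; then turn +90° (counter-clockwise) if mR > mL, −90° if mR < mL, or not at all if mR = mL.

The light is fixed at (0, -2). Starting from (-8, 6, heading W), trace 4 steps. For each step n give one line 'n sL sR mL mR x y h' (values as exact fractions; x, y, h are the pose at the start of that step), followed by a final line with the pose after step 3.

0 30/73 30/121 -15/73 -15/121 -8 6 W
1 60/41 12/25 -30/41 -6/25 -7 6 S
2 3/8 15/13 -3/16 -15/26 -7 7 E
3 60/61 60/157 -30/61 -30/157 -8 7 S
final -8 8 E

n=0: pose=(-8,6,W); sL=30/73, sR=30/121; mL=-15/73, mR=-15/121; mL+mR=-2910/8833 → advance -1; mR−mL=720/8833 → turn +1·90°
n=1: pose=(-7,6,S); sL=60/41, sR=12/25; mL=-30/41, mR=-6/25; mL+mR=-996/1025 → advance -1; mR−mL=504/1025 → turn +1·90°
n=2: pose=(-7,7,E); sL=3/8, sR=15/13; mL=-3/16, mR=-15/26; mL+mR=-159/208 → advance -1; mR−mL=-81/208 → turn -1·90°
n=3: pose=(-8,7,S); sL=60/61, sR=60/157; mL=-30/61, mR=-30/157; mL+mR=-6540/9577 → advance -1; mR−mL=2880/9577 → turn +1·90°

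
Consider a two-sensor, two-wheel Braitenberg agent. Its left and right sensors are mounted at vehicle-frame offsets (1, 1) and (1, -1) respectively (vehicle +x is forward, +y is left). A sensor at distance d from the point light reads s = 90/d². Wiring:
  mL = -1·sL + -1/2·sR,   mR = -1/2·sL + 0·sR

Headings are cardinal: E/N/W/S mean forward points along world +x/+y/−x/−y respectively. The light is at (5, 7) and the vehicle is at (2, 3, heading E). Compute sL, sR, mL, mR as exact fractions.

90/13 90/29 -3195/377 -45/13

left sensor world pos  = (3, 4); dL² = 13
right sensor world pos = (3, 2); dR² = 29
sL = 90/13 = 90/13
sR = 90/29 = 90/29
mL = -1·sL + -1/2·sR = -3195/377
mR = -1/2·sL + 0·sR = -45/13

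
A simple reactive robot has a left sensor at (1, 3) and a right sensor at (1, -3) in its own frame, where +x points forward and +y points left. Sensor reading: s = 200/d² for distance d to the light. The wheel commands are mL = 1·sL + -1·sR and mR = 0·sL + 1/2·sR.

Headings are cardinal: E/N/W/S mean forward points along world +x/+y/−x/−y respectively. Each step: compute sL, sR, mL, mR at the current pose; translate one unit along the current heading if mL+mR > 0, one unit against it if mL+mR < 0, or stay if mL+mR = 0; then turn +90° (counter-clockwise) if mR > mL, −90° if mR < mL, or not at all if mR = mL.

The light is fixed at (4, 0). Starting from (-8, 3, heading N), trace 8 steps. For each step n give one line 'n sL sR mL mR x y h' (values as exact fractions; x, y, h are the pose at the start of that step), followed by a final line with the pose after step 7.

0 200/241 200/97 -28800/23377 100/97 -8 3 N
1 20/17 100/97 240/1649 50/97 -8 2 W
2 200/101 200/257 31200/25957 100/257 -9 2 S
3 1 50/53 3/53 25/53 -9 1 W
4 200/121 200/289 33600/34969 100/289 -10 1 S
5 100/117 100/117 0 50/117 -10 0 W
6 40/29 8/13 288/377 4/13 -11 0 S
7 25/34 10/13 -15/442 5/13 -11 -1 W
final -12 -1 S

n=0: pose=(-8,3,N); sL=200/241, sR=200/97; mL=-28800/23377, mR=100/97; mL+mR=-4700/23377 → advance -1; mR−mL=52900/23377 → turn +1·90°
n=1: pose=(-8,2,W); sL=20/17, sR=100/97; mL=240/1649, mR=50/97; mL+mR=1090/1649 → advance +1; mR−mL=610/1649 → turn +1·90°
n=2: pose=(-9,2,S); sL=200/101, sR=200/257; mL=31200/25957, mR=100/257; mL+mR=41300/25957 → advance +1; mR−mL=-21100/25957 → turn -1·90°
n=3: pose=(-9,1,W); sL=1, sR=50/53; mL=3/53, mR=25/53; mL+mR=28/53 → advance +1; mR−mL=22/53 → turn +1·90°
n=4: pose=(-10,1,S); sL=200/121, sR=200/289; mL=33600/34969, mR=100/289; mL+mR=45700/34969 → advance +1; mR−mL=-21500/34969 → turn -1·90°
n=5: pose=(-10,0,W); sL=100/117, sR=100/117; mL=0, mR=50/117; mL+mR=50/117 → advance +1; mR−mL=50/117 → turn +1·90°
n=6: pose=(-11,0,S); sL=40/29, sR=8/13; mL=288/377, mR=4/13; mL+mR=404/377 → advance +1; mR−mL=-172/377 → turn -1·90°
n=7: pose=(-11,-1,W); sL=25/34, sR=10/13; mL=-15/442, mR=5/13; mL+mR=155/442 → advance +1; mR−mL=185/442 → turn +1·90°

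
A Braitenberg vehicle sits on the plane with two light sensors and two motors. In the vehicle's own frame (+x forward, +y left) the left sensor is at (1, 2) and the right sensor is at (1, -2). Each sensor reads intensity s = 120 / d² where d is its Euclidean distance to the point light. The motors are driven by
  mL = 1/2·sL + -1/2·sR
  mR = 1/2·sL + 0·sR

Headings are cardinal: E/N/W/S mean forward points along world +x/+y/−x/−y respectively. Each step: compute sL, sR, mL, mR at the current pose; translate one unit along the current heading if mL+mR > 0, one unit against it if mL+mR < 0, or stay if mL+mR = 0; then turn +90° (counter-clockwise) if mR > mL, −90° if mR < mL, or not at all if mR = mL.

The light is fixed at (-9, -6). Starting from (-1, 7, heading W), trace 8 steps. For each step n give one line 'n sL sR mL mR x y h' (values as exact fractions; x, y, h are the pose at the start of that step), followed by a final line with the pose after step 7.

0 12/17 60/137 312/2329 6/17 -1 7 W
1 8/15 120/169 -224/2535 4/15 -2 7 S
2 6/13 30/41 -72/533 3/13 -2 6 E
3 24/41 120/269 768/11029 12/41 -1 6 N
4 12/17 60/137 312/2329 6/17 -1 7 W
5 8/15 120/169 -224/2535 4/15 -2 7 S
6 6/13 30/41 -72/533 3/13 -2 6 E
7 24/41 120/269 768/11029 12/41 -1 6 N
final -1 7 W

n=0: pose=(-1,7,W); sL=12/17, sR=60/137; mL=312/2329, mR=6/17; mL+mR=1134/2329 → advance +1; mR−mL=30/137 → turn +1·90°
n=1: pose=(-2,7,S); sL=8/15, sR=120/169; mL=-224/2535, mR=4/15; mL+mR=452/2535 → advance +1; mR−mL=60/169 → turn +1·90°
n=2: pose=(-2,6,E); sL=6/13, sR=30/41; mL=-72/533, mR=3/13; mL+mR=51/533 → advance +1; mR−mL=15/41 → turn +1·90°
n=3: pose=(-1,6,N); sL=24/41, sR=120/269; mL=768/11029, mR=12/41; mL+mR=3996/11029 → advance +1; mR−mL=60/269 → turn +1·90°
n=4: pose=(-1,7,W); sL=12/17, sR=60/137; mL=312/2329, mR=6/17; mL+mR=1134/2329 → advance +1; mR−mL=30/137 → turn +1·90°
n=5: pose=(-2,7,S); sL=8/15, sR=120/169; mL=-224/2535, mR=4/15; mL+mR=452/2535 → advance +1; mR−mL=60/169 → turn +1·90°
n=6: pose=(-2,6,E); sL=6/13, sR=30/41; mL=-72/533, mR=3/13; mL+mR=51/533 → advance +1; mR−mL=15/41 → turn +1·90°
n=7: pose=(-1,6,N); sL=24/41, sR=120/269; mL=768/11029, mR=12/41; mL+mR=3996/11029 → advance +1; mR−mL=60/269 → turn +1·90°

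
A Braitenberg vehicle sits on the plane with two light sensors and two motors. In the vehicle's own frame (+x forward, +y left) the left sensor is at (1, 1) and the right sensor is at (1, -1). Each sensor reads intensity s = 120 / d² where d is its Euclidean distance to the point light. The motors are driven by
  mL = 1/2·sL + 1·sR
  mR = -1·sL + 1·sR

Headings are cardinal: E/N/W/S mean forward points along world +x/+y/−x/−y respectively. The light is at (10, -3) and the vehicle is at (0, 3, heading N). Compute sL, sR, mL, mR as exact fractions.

left sensor world pos  = (-1, 4); dL² = 170
right sensor world pos = (1, 4); dR² = 130
sL = 120/170 = 12/17
sR = 120/130 = 12/13
mL = 1/2·sL + 1·sR = 282/221
mR = -1·sL + 1·sR = 48/221

12/17 12/13 282/221 48/221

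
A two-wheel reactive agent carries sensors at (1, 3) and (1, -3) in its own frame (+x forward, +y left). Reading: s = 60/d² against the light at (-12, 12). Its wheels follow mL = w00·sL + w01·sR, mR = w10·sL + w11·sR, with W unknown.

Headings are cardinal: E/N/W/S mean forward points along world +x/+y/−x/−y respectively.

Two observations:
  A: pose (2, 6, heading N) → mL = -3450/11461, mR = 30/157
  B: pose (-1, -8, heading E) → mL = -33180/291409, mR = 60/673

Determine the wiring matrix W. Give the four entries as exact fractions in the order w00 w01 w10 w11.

-1/2 -1/2 0 1

obs A: pose=(2,6,N) → sL=30/73, sR=30/157, mL=-3450/11461, mR=30/157
obs B: pose=(-1,-8,E) → sL=60/433, sR=60/673, mL=-33180/291409, mR=60/673
sensor matrix S = [[30/73, 30/157], [60/433, 60/673]]; det S = 33933600/3339838549
solve [mL_A; mL_B] = S·[w00; w01] and [mR_A; mR_B] = S·[w10; w11]:
  w00 = -1/2, w01 = -1/2, w10 = 0, w11 = 1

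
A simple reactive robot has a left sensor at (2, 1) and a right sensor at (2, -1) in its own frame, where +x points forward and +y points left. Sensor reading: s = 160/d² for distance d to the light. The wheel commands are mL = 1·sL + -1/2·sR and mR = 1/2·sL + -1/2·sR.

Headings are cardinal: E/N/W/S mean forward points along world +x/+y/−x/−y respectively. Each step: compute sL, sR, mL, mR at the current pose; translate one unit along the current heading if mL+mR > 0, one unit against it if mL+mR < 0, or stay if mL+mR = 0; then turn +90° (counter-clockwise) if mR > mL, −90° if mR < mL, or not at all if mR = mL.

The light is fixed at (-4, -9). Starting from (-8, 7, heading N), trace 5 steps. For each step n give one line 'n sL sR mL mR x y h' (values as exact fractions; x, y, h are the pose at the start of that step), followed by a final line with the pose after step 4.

0 160/349 160/333 25360/116217 -1280/116217 -8 7 N
1 20/41 8/13 96/533 -34/533 -8 8 E
2 160/229 160/241 20240/55189 960/55189 -7 8 S
3 16/25 80/157 1512/3925 256/3925 -7 7 W
4 160/349 160/333 25360/116217 -1280/116217 -8 7 N
final -8 8 E

n=0: pose=(-8,7,N); sL=160/349, sR=160/333; mL=25360/116217, mR=-1280/116217; mL+mR=24080/116217 → advance +1; mR−mL=-80/349 → turn -1·90°
n=1: pose=(-8,8,E); sL=20/41, sR=8/13; mL=96/533, mR=-34/533; mL+mR=62/533 → advance +1; mR−mL=-10/41 → turn -1·90°
n=2: pose=(-7,8,S); sL=160/229, sR=160/241; mL=20240/55189, mR=960/55189; mL+mR=21200/55189 → advance +1; mR−mL=-80/229 → turn -1·90°
n=3: pose=(-7,7,W); sL=16/25, sR=80/157; mL=1512/3925, mR=256/3925; mL+mR=1768/3925 → advance +1; mR−mL=-8/25 → turn -1·90°
n=4: pose=(-8,7,N); sL=160/349, sR=160/333; mL=25360/116217, mR=-1280/116217; mL+mR=24080/116217 → advance +1; mR−mL=-80/349 → turn -1·90°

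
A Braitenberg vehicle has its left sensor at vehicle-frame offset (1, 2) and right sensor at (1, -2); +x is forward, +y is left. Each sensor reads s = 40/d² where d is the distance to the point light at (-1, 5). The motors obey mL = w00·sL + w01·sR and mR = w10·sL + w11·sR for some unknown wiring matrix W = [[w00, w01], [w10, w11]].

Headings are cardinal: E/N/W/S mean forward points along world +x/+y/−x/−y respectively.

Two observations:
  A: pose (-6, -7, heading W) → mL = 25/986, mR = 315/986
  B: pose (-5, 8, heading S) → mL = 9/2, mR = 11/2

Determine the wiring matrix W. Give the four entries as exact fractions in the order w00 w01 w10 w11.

obs A: pose=(-6,-7,W) → sL=5/29, sR=5/17, mL=25/986, mR=315/986
obs B: pose=(-5,8,S) → sL=5, sR=1, mL=9/2, mR=11/2
sensor matrix S = [[5/29, 5/17], [5, 1]]; det S = -640/493
solve [mL_A; mL_B] = S·[w00; w01] and [mR_A; mR_B] = S·[w10; w11]:
  w00 = 1, w01 = -1/2, w10 = 1, w11 = 1/2

1 -1/2 1 1/2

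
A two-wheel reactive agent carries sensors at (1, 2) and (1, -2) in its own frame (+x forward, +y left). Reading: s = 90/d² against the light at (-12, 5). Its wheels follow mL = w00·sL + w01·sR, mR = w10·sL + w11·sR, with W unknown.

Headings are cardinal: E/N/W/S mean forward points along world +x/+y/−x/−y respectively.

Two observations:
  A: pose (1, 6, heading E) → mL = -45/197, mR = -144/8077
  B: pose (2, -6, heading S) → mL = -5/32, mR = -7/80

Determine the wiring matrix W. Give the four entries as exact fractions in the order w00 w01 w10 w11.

0 -1/2 1 -1

obs A: pose=(1,6,E) → sL=18/41, sR=90/197, mL=-45/197, mR=-144/8077
obs B: pose=(2,-6,S) → sL=9/40, sR=5/16, mL=-5/32, mR=-7/80
sensor matrix S = [[18/41, 90/197], [9/40, 5/16]]; det S = 2223/64616
solve [mL_A; mL_B] = S·[w00; w01] and [mR_A; mR_B] = S·[w10; w11]:
  w00 = 0, w01 = -1/2, w10 = 1, w11 = -1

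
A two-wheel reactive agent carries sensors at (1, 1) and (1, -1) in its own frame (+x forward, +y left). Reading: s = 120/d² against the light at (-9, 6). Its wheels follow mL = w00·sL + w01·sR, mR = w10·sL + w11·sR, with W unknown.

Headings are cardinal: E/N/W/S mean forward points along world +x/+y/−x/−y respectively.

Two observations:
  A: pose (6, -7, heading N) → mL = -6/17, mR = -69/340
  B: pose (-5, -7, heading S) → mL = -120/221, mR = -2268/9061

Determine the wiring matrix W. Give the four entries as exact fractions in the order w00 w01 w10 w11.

obs A: pose=(6,-7,N) → sL=6/17, sR=3/10, mL=-6/17, mR=-69/340
obs B: pose=(-5,-7,S) → sL=120/221, sR=24/41, mL=-120/221, mR=-2268/9061
sensor matrix S = [[6/17, 3/10], [120/221, 24/41]]; det S = 396/9061
solve [mL_A; mL_B] = S·[w00; w01] and [mR_A; mR_B] = S·[w10; w11]:
  w00 = -1, w01 = 0, w10 = -1, w11 = 1/2

-1 0 -1 1/2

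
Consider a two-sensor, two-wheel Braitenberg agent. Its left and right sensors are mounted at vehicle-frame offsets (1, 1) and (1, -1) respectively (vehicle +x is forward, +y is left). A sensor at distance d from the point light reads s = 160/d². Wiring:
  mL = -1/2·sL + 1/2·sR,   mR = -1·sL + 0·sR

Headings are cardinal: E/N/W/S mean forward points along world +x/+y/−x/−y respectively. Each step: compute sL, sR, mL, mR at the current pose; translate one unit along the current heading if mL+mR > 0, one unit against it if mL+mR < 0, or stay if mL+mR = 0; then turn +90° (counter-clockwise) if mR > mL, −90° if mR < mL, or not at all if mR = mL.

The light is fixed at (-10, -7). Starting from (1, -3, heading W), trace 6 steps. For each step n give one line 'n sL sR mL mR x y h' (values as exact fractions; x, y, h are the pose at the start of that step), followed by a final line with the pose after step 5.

0 160/109 32/25 -256/2725 -160/109 1 -3 W
1 80/73 80/97 -960/7081 -80/73 2 -3 N
2 32/37 160/173 192/6401 -32/37 2 -4 E
3 40/37 20/13 110/481 -40/37 1 -4 S
4 160/109 32/25 -256/2725 -160/109 1 -3 W
5 80/73 80/97 -960/7081 -80/73 2 -3 N
final 2 -4 E

n=0: pose=(1,-3,W); sL=160/109, sR=32/25; mL=-256/2725, mR=-160/109; mL+mR=-4256/2725 → advance -1; mR−mL=-3744/2725 → turn -1·90°
n=1: pose=(2,-3,N); sL=80/73, sR=80/97; mL=-960/7081, mR=-80/73; mL+mR=-8720/7081 → advance -1; mR−mL=-6800/7081 → turn -1·90°
n=2: pose=(2,-4,E); sL=32/37, sR=160/173; mL=192/6401, mR=-32/37; mL+mR=-5344/6401 → advance -1; mR−mL=-5728/6401 → turn -1·90°
n=3: pose=(1,-4,S); sL=40/37, sR=20/13; mL=110/481, mR=-40/37; mL+mR=-410/481 → advance -1; mR−mL=-630/481 → turn -1·90°
n=4: pose=(1,-3,W); sL=160/109, sR=32/25; mL=-256/2725, mR=-160/109; mL+mR=-4256/2725 → advance -1; mR−mL=-3744/2725 → turn -1·90°
n=5: pose=(2,-3,N); sL=80/73, sR=80/97; mL=-960/7081, mR=-80/73; mL+mR=-8720/7081 → advance -1; mR−mL=-6800/7081 → turn -1·90°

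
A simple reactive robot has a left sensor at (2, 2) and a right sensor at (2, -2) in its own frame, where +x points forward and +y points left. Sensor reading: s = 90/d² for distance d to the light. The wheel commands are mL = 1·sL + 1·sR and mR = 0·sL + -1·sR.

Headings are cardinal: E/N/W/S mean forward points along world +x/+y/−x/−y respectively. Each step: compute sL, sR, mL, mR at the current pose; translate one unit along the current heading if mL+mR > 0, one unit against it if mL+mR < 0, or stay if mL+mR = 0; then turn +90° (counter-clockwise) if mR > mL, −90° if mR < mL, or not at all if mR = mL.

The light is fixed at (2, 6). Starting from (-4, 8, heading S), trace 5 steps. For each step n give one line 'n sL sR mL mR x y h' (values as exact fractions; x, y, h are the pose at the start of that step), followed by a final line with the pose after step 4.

0 45/8 45/32 225/32 -45/32 -4 8 S
1 18/13 90/73 2484/949 -90/73 -4 7 W
2 1 45/17 62/17 -45/17 -5 7 N
3 90/41 18/5 1188/205 -18/5 -5 8 E
4 45/8 45/32 225/32 -45/32 -4 8 S
final -4 7 W

n=0: pose=(-4,8,S); sL=45/8, sR=45/32; mL=225/32, mR=-45/32; mL+mR=45/8 → advance +1; mR−mL=-135/16 → turn -1·90°
n=1: pose=(-4,7,W); sL=18/13, sR=90/73; mL=2484/949, mR=-90/73; mL+mR=18/13 → advance +1; mR−mL=-3654/949 → turn -1·90°
n=2: pose=(-5,7,N); sL=1, sR=45/17; mL=62/17, mR=-45/17; mL+mR=1 → advance +1; mR−mL=-107/17 → turn -1·90°
n=3: pose=(-5,8,E); sL=90/41, sR=18/5; mL=1188/205, mR=-18/5; mL+mR=90/41 → advance +1; mR−mL=-1926/205 → turn -1·90°
n=4: pose=(-4,8,S); sL=45/8, sR=45/32; mL=225/32, mR=-45/32; mL+mR=45/8 → advance +1; mR−mL=-135/16 → turn -1·90°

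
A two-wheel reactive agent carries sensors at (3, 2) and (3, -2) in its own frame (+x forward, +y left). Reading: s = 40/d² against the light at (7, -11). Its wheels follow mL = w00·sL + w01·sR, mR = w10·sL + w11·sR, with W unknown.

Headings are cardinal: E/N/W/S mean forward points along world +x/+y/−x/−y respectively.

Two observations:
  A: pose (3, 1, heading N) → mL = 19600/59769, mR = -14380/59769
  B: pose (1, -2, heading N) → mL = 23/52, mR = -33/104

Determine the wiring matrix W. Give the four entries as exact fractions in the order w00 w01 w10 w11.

1 1 -1 -1/2

obs A: pose=(3,1,N) → sL=40/261, sR=40/229, mL=19600/59769, mR=-14380/59769
obs B: pose=(1,-2,N) → sL=5/26, sR=1/4, mL=23/52, mR=-33/104
sensor matrix S = [[40/261, 40/229], [5/26, 1/4]]; det S = 3670/776997
solve [mL_A; mL_B] = S·[w00; w01] and [mR_A; mR_B] = S·[w10; w11]:
  w00 = 1, w01 = 1, w10 = -1, w11 = -1/2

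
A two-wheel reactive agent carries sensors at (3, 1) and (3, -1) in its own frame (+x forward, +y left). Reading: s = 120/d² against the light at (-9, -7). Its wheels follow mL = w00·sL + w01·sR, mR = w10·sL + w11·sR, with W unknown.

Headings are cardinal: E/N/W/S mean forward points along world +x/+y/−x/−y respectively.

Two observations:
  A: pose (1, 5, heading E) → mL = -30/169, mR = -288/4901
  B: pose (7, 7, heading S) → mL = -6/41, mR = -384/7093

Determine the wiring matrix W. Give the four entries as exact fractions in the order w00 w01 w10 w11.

-1/2 0 1 -1

obs A: pose=(1,5,E) → sL=60/169, sR=12/29, mL=-30/169, mR=-288/4901
obs B: pose=(7,7,S) → sL=12/41, sR=60/173, mL=-6/41, mR=-384/7093
sensor matrix S = [[60/169, 12/29], [12/41, 60/173]]; det S = 70272/34762793
solve [mL_A; mL_B] = S·[w00; w01] and [mR_A; mR_B] = S·[w10; w11]:
  w00 = -1/2, w01 = 0, w10 = 1, w11 = -1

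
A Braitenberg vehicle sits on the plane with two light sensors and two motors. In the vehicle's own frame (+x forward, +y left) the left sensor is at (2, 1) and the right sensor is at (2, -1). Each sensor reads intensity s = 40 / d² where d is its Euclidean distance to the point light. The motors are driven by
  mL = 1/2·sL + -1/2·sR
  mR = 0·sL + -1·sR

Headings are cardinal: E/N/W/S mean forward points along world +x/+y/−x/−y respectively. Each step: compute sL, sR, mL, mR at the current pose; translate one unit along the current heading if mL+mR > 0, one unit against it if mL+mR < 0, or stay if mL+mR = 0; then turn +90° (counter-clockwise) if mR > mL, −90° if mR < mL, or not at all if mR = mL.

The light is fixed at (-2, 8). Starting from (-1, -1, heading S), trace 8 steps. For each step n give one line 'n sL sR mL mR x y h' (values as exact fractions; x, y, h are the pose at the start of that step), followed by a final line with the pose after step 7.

0 8/25 40/121 -16/3025 -40/121 -1 -1 S
1 20/41 4/5 -32/205 -4/5 -1 0 W
2 40/37 8/9 32/333 -8/9 0 0 N
3 1/2 10/29 9/116 -10/29 0 -1 E
4 8/25 40/121 -16/3025 -40/121 -1 -1 S
5 20/41 4/5 -32/205 -4/5 -1 0 W
6 40/37 8/9 32/333 -8/9 0 0 N
7 1/2 10/29 9/116 -10/29 0 -1 E
final -1 -1 S

n=0: pose=(-1,-1,S); sL=8/25, sR=40/121; mL=-16/3025, mR=-40/121; mL+mR=-1016/3025 → advance -1; mR−mL=-984/3025 → turn -1·90°
n=1: pose=(-1,0,W); sL=20/41, sR=4/5; mL=-32/205, mR=-4/5; mL+mR=-196/205 → advance -1; mR−mL=-132/205 → turn -1·90°
n=2: pose=(0,0,N); sL=40/37, sR=8/9; mL=32/333, mR=-8/9; mL+mR=-88/111 → advance -1; mR−mL=-328/333 → turn -1·90°
n=3: pose=(0,-1,E); sL=1/2, sR=10/29; mL=9/116, mR=-10/29; mL+mR=-31/116 → advance -1; mR−mL=-49/116 → turn -1·90°
n=4: pose=(-1,-1,S); sL=8/25, sR=40/121; mL=-16/3025, mR=-40/121; mL+mR=-1016/3025 → advance -1; mR−mL=-984/3025 → turn -1·90°
n=5: pose=(-1,0,W); sL=20/41, sR=4/5; mL=-32/205, mR=-4/5; mL+mR=-196/205 → advance -1; mR−mL=-132/205 → turn -1·90°
n=6: pose=(0,0,N); sL=40/37, sR=8/9; mL=32/333, mR=-8/9; mL+mR=-88/111 → advance -1; mR−mL=-328/333 → turn -1·90°
n=7: pose=(0,-1,E); sL=1/2, sR=10/29; mL=9/116, mR=-10/29; mL+mR=-31/116 → advance -1; mR−mL=-49/116 → turn -1·90°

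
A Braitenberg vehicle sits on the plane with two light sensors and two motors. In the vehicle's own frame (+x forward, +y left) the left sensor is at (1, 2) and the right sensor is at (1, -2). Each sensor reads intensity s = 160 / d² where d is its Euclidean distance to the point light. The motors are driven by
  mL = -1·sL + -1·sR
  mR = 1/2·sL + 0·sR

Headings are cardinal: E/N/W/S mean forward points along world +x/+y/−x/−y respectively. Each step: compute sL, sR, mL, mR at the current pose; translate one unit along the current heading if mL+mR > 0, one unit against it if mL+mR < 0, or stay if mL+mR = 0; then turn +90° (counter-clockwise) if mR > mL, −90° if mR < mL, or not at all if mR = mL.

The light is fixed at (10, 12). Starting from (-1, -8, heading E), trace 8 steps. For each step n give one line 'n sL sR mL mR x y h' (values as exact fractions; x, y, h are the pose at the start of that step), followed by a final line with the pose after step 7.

n=0: pose=(-1,-8,E); sL=20/53, sR=20/73; mL=-2520/3869, mR=10/53; mL+mR=-1790/3869 → advance -1; mR−mL=3250/3869 → turn +1·90°
n=1: pose=(-2,-8,N); sL=160/557, sR=160/461; mL=-162880/256777, mR=80/557; mL+mR=-126000/256777 → advance -1; mR−mL=199760/256777 → turn +1·90°
n=2: pose=(-2,-9,W); sL=80/349, sR=16/53; mL=-9824/18497, mR=40/349; mL+mR=-7704/18497 → advance -1; mR−mL=11944/18497 → turn +1·90°
n=3: pose=(-1,-9,S); sL=32/113, sR=160/653; mL=-38976/73789, mR=16/113; mL+mR=-28528/73789 → advance -1; mR−mL=49424/73789 → turn +1·90°
n=4: pose=(-1,-8,E); sL=20/53, sR=20/73; mL=-2520/3869, mR=10/53; mL+mR=-1790/3869 → advance -1; mR−mL=3250/3869 → turn +1·90°
n=5: pose=(-2,-8,N); sL=160/557, sR=160/461; mL=-162880/256777, mR=80/557; mL+mR=-126000/256777 → advance -1; mR−mL=199760/256777 → turn +1·90°
n=6: pose=(-2,-9,W); sL=80/349, sR=16/53; mL=-9824/18497, mR=40/349; mL+mR=-7704/18497 → advance -1; mR−mL=11944/18497 → turn +1·90°
n=7: pose=(-1,-9,S); sL=32/113, sR=160/653; mL=-38976/73789, mR=16/113; mL+mR=-28528/73789 → advance -1; mR−mL=49424/73789 → turn +1·90°

0 20/53 20/73 -2520/3869 10/53 -1 -8 E
1 160/557 160/461 -162880/256777 80/557 -2 -8 N
2 80/349 16/53 -9824/18497 40/349 -2 -9 W
3 32/113 160/653 -38976/73789 16/113 -1 -9 S
4 20/53 20/73 -2520/3869 10/53 -1 -8 E
5 160/557 160/461 -162880/256777 80/557 -2 -8 N
6 80/349 16/53 -9824/18497 40/349 -2 -9 W
7 32/113 160/653 -38976/73789 16/113 -1 -9 S
final -1 -8 E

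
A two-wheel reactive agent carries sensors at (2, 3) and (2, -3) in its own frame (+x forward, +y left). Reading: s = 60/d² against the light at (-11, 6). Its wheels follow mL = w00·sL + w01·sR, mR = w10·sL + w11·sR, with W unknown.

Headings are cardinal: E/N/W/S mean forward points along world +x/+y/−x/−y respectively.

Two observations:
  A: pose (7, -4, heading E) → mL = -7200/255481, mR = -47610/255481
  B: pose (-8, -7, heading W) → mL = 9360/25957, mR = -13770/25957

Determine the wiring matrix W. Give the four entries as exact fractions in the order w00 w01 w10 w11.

obs A: pose=(7,-4,E) → sL=60/449, sR=60/569, mL=-7200/255481, mR=-47610/255481
obs B: pose=(-8,-7,W) → sL=60/257, sR=60/101, mL=9360/25957, mR=-13770/25957
sensor matrix S = [[60/449, 60/569], [60/257, 60/101]]; det S = 363182400/6631520317
solve [mL_A; mL_B] = S·[w00; w01] and [mR_A; mR_B] = S·[w10; w11]:
  w00 = -1, w01 = 1, w10 = -1, w11 = -1/2

-1 1 -1 -1/2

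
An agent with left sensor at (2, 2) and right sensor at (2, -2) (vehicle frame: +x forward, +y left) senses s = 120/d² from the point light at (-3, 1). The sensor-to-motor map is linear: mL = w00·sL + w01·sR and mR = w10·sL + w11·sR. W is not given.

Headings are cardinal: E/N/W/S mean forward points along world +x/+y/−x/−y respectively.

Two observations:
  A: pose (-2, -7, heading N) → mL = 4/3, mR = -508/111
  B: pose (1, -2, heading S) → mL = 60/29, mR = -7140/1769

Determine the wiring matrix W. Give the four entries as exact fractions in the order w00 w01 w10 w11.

obs A: pose=(-2,-7,N) → sL=120/37, sR=8/3, mL=4/3, mR=-508/111
obs B: pose=(1,-2,S) → sL=120/61, sR=120/29, mL=60/29, mR=-7140/1769
sensor matrix S = [[120/37, 8/3], [120/61, 120/29]]; det S = 535040/65453
solve [mL_A; mL_B] = S·[w00; w01] and [mR_A; mR_B] = S·[w10; w11]:
  w00 = 0, w01 = 1/2, w10 = -1, w11 = -1/2

0 1/2 -1 -1/2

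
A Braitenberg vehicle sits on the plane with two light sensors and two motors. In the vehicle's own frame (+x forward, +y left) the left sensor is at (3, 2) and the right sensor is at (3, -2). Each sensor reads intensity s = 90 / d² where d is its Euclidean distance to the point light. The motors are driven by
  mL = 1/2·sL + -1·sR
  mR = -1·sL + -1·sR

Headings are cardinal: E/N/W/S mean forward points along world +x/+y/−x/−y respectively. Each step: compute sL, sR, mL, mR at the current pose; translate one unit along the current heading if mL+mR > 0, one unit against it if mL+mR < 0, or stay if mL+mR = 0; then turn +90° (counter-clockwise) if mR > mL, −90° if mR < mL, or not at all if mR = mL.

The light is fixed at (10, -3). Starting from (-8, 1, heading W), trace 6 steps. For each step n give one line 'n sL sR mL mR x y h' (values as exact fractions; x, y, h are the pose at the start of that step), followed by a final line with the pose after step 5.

n=0: pose=(-8,1,W); sL=18/89, sR=10/53; mL=-413/4717, mR=-1844/4717; mL+mR=-2257/4717 → advance -1; mR−mL=-27/89 → turn -1·90°
n=1: pose=(-7,1,N); sL=9/41, sR=45/137; mL=-2457/11234, mR=-3078/5617; mL+mR=-8613/11234 → advance -1; mR−mL=-27/82 → turn -1·90°
n=2: pose=(-7,0,E); sL=90/221, sR=90/197; mL=-11025/43537, mR=-37620/43537; mL+mR=-48645/43537 → advance -1; mR−mL=-135/221 → turn -1·90°
n=3: pose=(-8,0,S); sL=45/128, sR=9/40; mL=-63/1280, mR=-369/640; mL+mR=-801/1280 → advance -1; mR−mL=-135/256 → turn -1·90°
n=4: pose=(-8,1,W); sL=18/89, sR=10/53; mL=-413/4717, mR=-1844/4717; mL+mR=-2257/4717 → advance -1; mR−mL=-27/89 → turn -1·90°
n=5: pose=(-7,1,N); sL=9/41, sR=45/137; mL=-2457/11234, mR=-3078/5617; mL+mR=-8613/11234 → advance -1; mR−mL=-27/82 → turn -1·90°

0 18/89 10/53 -413/4717 -1844/4717 -8 1 W
1 9/41 45/137 -2457/11234 -3078/5617 -7 1 N
2 90/221 90/197 -11025/43537 -37620/43537 -7 0 E
3 45/128 9/40 -63/1280 -369/640 -8 0 S
4 18/89 10/53 -413/4717 -1844/4717 -8 1 W
5 9/41 45/137 -2457/11234 -3078/5617 -7 1 N
final -7 0 E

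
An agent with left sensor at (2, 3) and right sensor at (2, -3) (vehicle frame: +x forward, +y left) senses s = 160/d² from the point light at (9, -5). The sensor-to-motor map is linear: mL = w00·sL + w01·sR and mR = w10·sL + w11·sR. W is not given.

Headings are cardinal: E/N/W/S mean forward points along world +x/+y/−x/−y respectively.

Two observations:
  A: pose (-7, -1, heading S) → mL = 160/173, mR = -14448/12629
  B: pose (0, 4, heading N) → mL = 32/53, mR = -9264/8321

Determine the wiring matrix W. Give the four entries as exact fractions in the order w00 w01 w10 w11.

obs A: pose=(-7,-1,S) → sL=160/173, sR=32/73, mL=160/173, mR=-14448/12629
obs B: pose=(0,4,N) → sL=32/53, sR=160/157, mL=32/53, mR=-9264/8321
sensor matrix S = [[160/173, 32/73], [32/53, 160/157]]; det S = 71233536/105085909
solve [mL_A; mL_B] = S·[w00; w01] and [mR_A; mR_B] = S·[w10; w11]:
  w00 = 1, w01 = 0, w10 = -1, w11 = -1/2

1 0 -1 -1/2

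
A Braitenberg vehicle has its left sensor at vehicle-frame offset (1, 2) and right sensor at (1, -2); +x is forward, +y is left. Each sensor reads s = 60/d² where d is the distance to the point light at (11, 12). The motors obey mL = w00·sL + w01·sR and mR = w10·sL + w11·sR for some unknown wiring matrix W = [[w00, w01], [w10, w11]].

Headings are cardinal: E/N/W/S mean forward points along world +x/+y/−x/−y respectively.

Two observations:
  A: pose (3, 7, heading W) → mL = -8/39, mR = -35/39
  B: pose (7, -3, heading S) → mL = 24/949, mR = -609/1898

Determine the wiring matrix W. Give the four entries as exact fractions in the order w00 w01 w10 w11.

obs A: pose=(3,7,W) → sL=6/13, sR=2/3, mL=-8/39, mR=-35/39
obs B: pose=(7,-3,S) → sL=3/13, sR=15/73, mL=24/949, mR=-609/1898
sensor matrix S = [[6/13, 2/3], [3/13, 15/73]]; det S = -56/949
solve [mL_A; mL_B] = S·[w00; w01] and [mR_A; mR_B] = S·[w10; w11]:
  w00 = 1, w01 = -1, w10 = -1/2, w11 = -1

1 -1 -1/2 -1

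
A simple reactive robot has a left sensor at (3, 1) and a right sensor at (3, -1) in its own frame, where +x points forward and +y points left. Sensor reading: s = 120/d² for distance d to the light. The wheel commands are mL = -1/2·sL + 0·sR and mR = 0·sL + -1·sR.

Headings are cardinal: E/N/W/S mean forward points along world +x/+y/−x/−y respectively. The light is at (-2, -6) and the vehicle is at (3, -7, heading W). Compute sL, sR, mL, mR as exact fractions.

left sensor world pos  = (0, -8); dL² = 8
right sensor world pos = (0, -6); dR² = 4
sL = 120/8 = 15
sR = 120/4 = 30
mL = -1/2·sL + 0·sR = -15/2
mR = 0·sL + -1·sR = -30

15 30 -15/2 -30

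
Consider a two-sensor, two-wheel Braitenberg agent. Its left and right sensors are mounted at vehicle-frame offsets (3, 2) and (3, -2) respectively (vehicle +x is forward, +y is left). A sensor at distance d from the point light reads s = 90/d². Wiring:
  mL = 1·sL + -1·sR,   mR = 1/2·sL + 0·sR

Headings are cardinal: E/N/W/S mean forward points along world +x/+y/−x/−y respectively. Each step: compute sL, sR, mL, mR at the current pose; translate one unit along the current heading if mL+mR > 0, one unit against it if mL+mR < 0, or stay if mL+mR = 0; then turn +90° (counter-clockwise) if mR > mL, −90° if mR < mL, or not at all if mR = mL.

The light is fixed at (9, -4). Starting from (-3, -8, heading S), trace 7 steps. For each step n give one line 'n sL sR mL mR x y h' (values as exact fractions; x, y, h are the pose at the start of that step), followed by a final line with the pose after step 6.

0 90/149 18/49 1728/7301 45/149 -3 -8 S
1 1 9/13 4/13 1/2 -3 -9 E
2 90/173 18/17 -1584/2941 45/173 -2 -9 N
3 9/26 45/106 -54/689 9/52 -2 -10 W
4 90/181 90/277 8640/50137 45/181 -3 -10 S
5 45/53 5/9 140/477 45/106 -3 -11 E
6 18/37 90/97 -1584/3589 9/37 -2 -11 N
final -2 -12 W

n=0: pose=(-3,-8,S); sL=90/149, sR=18/49; mL=1728/7301, mR=45/149; mL+mR=3933/7301 → advance +1; mR−mL=477/7301 → turn +1·90°
n=1: pose=(-3,-9,E); sL=1, sR=9/13; mL=4/13, mR=1/2; mL+mR=21/26 → advance +1; mR−mL=5/26 → turn +1·90°
n=2: pose=(-2,-9,N); sL=90/173, sR=18/17; mL=-1584/2941, mR=45/173; mL+mR=-819/2941 → advance -1; mR−mL=2349/2941 → turn +1·90°
n=3: pose=(-2,-10,W); sL=9/26, sR=45/106; mL=-54/689, mR=9/52; mL+mR=261/2756 → advance +1; mR−mL=693/2756 → turn +1·90°
n=4: pose=(-3,-10,S); sL=90/181, sR=90/277; mL=8640/50137, mR=45/181; mL+mR=21105/50137 → advance +1; mR−mL=3825/50137 → turn +1·90°
n=5: pose=(-3,-11,E); sL=45/53, sR=5/9; mL=140/477, mR=45/106; mL+mR=685/954 → advance +1; mR−mL=125/954 → turn +1·90°
n=6: pose=(-2,-11,N); sL=18/37, sR=90/97; mL=-1584/3589, mR=9/37; mL+mR=-711/3589 → advance -1; mR−mL=2457/3589 → turn +1·90°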